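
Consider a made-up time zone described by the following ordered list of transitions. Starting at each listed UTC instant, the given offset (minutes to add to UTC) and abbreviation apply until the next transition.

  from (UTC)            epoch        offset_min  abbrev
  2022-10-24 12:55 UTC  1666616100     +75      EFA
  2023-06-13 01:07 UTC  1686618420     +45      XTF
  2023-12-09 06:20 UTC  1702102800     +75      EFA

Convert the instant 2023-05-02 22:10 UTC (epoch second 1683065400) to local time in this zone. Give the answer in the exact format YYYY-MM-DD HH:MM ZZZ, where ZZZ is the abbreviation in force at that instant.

Query: 2023-05-02 22:10 UTC
Rule 1/3 (EFA, +01:15): 2022-10-24 12:55 UTC ≤ query < 2023-06-13 01:07 UTC
22·60 + 10 + 75 = 1405 min
1405 = 0·1440 + 1405; 1405 = 23·60 + 25 → 23:25, same day
→ 2023-05-02 23:25 EFA

2023-05-02 23:25 EFA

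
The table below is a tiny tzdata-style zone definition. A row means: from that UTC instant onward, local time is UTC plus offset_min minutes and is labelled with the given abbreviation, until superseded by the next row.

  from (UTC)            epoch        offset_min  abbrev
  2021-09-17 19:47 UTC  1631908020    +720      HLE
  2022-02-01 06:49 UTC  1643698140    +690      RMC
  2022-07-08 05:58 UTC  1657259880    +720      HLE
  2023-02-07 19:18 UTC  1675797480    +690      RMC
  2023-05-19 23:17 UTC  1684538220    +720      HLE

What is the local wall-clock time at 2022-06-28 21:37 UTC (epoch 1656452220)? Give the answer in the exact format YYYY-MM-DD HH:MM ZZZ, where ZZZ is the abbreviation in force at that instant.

2022-06-29 09:07 RMC

Query: 2022-06-28 21:37 UTC
Rule 2/5 (RMC, +11:30): 2022-02-01 06:49 UTC ≤ query < 2022-07-08 05:58 UTC
21·60 + 37 + 690 = 1987 min
1987 = 1·1440 + 547; 547 = 9·60 + 7 → 09:07, 2022-06-28 + 1 day = 2022-06-29
→ 2022-06-29 09:07 RMC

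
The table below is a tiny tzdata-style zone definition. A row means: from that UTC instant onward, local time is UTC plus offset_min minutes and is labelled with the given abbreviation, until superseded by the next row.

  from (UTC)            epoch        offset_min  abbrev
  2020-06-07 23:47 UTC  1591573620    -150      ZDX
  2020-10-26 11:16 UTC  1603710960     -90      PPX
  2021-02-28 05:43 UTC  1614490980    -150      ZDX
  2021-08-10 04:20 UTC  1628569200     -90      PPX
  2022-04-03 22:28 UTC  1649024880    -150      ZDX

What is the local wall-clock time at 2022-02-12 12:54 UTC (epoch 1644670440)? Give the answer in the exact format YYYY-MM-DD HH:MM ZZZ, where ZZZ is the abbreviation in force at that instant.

2022-02-12 11:24 PPX

Query: 2022-02-12 12:54 UTC
Rule 4/5 (PPX, -01:30): 2021-08-10 04:20 UTC ≤ query < 2022-04-03 22:28 UTC
12·60 + 54 - 90 = 684 min
684 = 0·1440 + 684; 684 = 11·60 + 24 → 11:24, same day
→ 2022-02-12 11:24 PPX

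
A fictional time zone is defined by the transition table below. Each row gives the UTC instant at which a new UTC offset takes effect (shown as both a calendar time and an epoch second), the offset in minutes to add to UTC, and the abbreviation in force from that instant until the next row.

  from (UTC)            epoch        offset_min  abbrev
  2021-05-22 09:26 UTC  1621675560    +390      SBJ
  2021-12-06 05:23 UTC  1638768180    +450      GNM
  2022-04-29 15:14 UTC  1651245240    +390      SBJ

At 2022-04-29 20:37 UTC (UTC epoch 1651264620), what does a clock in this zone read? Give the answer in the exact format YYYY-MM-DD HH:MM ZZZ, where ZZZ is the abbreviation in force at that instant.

2022-04-30 03:07 SBJ

Query: 2022-04-29 20:37 UTC
Rule 3/3 (SBJ, +06:30): 2022-04-29 15:14 UTC ≤ query < +∞
20·60 + 37 + 390 = 1627 min
1627 = 1·1440 + 187; 187 = 3·60 + 7 → 03:07, 2022-04-29 + 1 day = 2022-04-30
→ 2022-04-30 03:07 SBJ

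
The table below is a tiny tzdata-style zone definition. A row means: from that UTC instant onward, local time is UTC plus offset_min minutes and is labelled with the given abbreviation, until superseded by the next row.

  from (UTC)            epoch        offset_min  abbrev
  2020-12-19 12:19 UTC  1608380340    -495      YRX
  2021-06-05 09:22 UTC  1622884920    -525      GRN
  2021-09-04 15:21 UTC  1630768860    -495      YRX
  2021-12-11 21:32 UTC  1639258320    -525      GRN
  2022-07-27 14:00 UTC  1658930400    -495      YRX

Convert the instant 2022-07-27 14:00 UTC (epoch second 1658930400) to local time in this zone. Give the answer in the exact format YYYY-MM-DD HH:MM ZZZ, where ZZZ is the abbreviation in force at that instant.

2022-07-27 05:45 YRX

Query: 2022-07-27 14:00 UTC
Rule 5/5 (YRX, -08:15): 2022-07-27 14:00 UTC ≤ query < +∞
14·60 + 0 - 495 = 345 min
345 = 0·1440 + 345; 345 = 5·60 + 45 → 05:45, same day
→ 2022-07-27 05:45 YRX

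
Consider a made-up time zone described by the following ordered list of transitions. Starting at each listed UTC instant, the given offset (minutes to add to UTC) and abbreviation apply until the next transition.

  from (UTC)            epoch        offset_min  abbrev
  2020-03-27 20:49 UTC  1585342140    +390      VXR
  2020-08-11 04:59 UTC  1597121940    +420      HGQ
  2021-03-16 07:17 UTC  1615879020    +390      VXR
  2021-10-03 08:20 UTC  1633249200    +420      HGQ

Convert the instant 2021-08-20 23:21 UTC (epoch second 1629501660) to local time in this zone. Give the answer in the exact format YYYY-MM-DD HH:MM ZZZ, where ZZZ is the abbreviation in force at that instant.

2021-08-21 05:51 VXR

Query: 2021-08-20 23:21 UTC
Rule 3/4 (VXR, +06:30): 2021-03-16 07:17 UTC ≤ query < 2021-10-03 08:20 UTC
23·60 + 21 + 390 = 1791 min
1791 = 1·1440 + 351; 351 = 5·60 + 51 → 05:51, 2021-08-20 + 1 day = 2021-08-21
→ 2021-08-21 05:51 VXR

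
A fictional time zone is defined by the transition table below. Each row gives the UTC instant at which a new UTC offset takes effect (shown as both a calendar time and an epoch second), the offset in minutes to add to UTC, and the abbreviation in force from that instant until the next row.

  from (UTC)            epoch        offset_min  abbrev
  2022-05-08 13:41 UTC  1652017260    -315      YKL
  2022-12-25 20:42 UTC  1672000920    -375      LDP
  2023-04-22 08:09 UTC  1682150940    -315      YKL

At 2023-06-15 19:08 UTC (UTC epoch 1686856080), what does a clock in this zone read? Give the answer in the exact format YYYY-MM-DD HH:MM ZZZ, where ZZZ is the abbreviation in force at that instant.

2023-06-15 13:53 YKL

Query: 2023-06-15 19:08 UTC
Rule 3/3 (YKL, -05:15): 2023-04-22 08:09 UTC ≤ query < +∞
19·60 + 8 - 315 = 833 min
833 = 0·1440 + 833; 833 = 13·60 + 53 → 13:53, same day
→ 2023-06-15 13:53 YKL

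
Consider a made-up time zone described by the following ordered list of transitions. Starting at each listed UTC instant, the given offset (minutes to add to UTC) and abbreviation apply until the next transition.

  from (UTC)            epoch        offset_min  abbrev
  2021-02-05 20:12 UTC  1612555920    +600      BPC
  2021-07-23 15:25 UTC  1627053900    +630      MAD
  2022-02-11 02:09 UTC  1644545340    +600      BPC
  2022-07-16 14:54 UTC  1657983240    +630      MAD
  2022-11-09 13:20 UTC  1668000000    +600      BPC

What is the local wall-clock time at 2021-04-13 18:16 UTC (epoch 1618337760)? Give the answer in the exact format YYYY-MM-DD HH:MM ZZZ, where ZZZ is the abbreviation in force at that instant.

Query: 2021-04-13 18:16 UTC
Rule 1/5 (BPC, +10:00): 2021-02-05 20:12 UTC ≤ query < 2021-07-23 15:25 UTC
18·60 + 16 + 600 = 1696 min
1696 = 1·1440 + 256; 256 = 4·60 + 16 → 04:16, 2021-04-13 + 1 day = 2021-04-14
→ 2021-04-14 04:16 BPC

2021-04-14 04:16 BPC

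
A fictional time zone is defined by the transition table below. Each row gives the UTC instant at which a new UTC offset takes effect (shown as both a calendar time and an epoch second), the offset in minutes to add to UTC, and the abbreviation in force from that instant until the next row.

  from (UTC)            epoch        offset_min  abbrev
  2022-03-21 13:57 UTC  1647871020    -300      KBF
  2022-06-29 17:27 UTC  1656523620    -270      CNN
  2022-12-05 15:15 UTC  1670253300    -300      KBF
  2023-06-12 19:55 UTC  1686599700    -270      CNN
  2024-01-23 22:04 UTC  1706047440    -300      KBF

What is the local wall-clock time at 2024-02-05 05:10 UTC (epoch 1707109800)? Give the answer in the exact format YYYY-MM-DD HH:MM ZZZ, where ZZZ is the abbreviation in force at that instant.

Query: 2024-02-05 05:10 UTC
Rule 5/5 (KBF, -05:00): 2024-01-23 22:04 UTC ≤ query < +∞
5·60 + 10 - 300 = 10 min
10 = 0·1440 + 10; 10 = 0·60 + 10 → 00:10, same day
→ 2024-02-05 00:10 KBF

2024-02-05 00:10 KBF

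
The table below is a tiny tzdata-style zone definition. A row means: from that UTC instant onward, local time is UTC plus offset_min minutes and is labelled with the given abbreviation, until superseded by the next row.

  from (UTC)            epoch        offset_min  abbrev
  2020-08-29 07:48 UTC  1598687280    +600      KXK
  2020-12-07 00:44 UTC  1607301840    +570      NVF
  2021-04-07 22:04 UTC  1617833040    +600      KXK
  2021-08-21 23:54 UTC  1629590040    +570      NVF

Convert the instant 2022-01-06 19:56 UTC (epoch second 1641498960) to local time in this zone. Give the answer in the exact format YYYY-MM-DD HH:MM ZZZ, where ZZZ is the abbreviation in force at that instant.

Query: 2022-01-06 19:56 UTC
Rule 4/4 (NVF, +09:30): 2021-08-21 23:54 UTC ≤ query < +∞
19·60 + 56 + 570 = 1766 min
1766 = 1·1440 + 326; 326 = 5·60 + 26 → 05:26, 2022-01-06 + 1 day = 2022-01-07
→ 2022-01-07 05:26 NVF

2022-01-07 05:26 NVF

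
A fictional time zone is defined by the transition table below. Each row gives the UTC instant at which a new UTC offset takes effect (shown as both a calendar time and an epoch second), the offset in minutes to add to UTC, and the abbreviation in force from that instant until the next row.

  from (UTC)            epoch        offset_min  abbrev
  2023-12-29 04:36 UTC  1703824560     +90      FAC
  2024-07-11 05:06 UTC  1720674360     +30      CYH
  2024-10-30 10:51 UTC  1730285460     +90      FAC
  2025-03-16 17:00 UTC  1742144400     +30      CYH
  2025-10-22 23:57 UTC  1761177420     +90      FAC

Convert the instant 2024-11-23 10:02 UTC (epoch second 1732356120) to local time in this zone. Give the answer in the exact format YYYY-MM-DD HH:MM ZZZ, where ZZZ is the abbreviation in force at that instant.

Query: 2024-11-23 10:02 UTC
Rule 3/5 (FAC, +01:30): 2024-10-30 10:51 UTC ≤ query < 2025-03-16 17:00 UTC
10·60 + 2 + 90 = 692 min
692 = 0·1440 + 692; 692 = 11·60 + 32 → 11:32, same day
→ 2024-11-23 11:32 FAC

2024-11-23 11:32 FAC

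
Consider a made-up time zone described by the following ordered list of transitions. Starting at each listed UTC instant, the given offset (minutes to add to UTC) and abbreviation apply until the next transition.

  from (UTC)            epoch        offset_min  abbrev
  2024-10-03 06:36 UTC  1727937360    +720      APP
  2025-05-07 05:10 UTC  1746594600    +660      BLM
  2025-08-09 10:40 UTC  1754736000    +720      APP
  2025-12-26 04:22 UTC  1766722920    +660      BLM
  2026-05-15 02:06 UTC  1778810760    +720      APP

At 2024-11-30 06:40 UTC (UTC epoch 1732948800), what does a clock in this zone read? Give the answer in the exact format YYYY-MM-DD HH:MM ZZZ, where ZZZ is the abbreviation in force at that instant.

Query: 2024-11-30 06:40 UTC
Rule 1/5 (APP, +12:00): 2024-10-03 06:36 UTC ≤ query < 2025-05-07 05:10 UTC
6·60 + 40 + 720 = 1120 min
1120 = 0·1440 + 1120; 1120 = 18·60 + 40 → 18:40, same day
→ 2024-11-30 18:40 APP

2024-11-30 18:40 APP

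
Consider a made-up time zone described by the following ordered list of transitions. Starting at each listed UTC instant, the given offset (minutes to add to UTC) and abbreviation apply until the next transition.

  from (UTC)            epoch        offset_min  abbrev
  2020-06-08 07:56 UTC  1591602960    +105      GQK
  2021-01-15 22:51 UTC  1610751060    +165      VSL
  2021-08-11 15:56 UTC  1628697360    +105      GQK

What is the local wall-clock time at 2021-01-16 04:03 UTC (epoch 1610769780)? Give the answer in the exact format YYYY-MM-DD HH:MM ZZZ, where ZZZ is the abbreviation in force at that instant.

Query: 2021-01-16 04:03 UTC
Rule 2/3 (VSL, +02:45): 2021-01-15 22:51 UTC ≤ query < 2021-08-11 15:56 UTC
4·60 + 3 + 165 = 408 min
408 = 0·1440 + 408; 408 = 6·60 + 48 → 06:48, same day
→ 2021-01-16 06:48 VSL

2021-01-16 06:48 VSL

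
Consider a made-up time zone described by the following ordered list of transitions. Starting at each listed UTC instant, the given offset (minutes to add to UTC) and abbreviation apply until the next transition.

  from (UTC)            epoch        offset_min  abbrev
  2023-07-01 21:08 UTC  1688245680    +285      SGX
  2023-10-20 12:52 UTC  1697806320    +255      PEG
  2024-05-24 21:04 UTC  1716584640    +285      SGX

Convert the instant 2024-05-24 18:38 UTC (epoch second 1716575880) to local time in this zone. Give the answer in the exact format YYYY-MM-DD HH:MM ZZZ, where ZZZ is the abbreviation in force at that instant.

Query: 2024-05-24 18:38 UTC
Rule 2/3 (PEG, +04:15): 2023-10-20 12:52 UTC ≤ query < 2024-05-24 21:04 UTC
18·60 + 38 + 255 = 1373 min
1373 = 0·1440 + 1373; 1373 = 22·60 + 53 → 22:53, same day
→ 2024-05-24 22:53 PEG

2024-05-24 22:53 PEG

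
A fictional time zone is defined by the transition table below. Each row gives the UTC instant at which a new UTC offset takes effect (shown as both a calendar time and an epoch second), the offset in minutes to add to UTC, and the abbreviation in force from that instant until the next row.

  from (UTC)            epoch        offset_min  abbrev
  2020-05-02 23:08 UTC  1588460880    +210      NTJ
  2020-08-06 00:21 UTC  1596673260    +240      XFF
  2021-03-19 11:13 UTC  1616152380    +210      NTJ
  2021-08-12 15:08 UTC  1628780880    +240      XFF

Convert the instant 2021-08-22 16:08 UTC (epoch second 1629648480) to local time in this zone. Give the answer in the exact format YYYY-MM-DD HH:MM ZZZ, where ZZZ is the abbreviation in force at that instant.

Query: 2021-08-22 16:08 UTC
Rule 4/4 (XFF, +04:00): 2021-08-12 15:08 UTC ≤ query < +∞
16·60 + 8 + 240 = 1208 min
1208 = 0·1440 + 1208; 1208 = 20·60 + 8 → 20:08, same day
→ 2021-08-22 20:08 XFF

2021-08-22 20:08 XFF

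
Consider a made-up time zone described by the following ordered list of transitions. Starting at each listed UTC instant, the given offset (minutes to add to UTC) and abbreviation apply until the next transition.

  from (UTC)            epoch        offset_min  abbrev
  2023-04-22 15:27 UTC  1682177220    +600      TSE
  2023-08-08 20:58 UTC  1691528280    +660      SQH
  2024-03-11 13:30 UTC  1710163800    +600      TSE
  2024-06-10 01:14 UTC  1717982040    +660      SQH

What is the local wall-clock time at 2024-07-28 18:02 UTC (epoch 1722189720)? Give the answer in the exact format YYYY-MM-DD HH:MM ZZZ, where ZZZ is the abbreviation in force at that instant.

Query: 2024-07-28 18:02 UTC
Rule 4/4 (SQH, +11:00): 2024-06-10 01:14 UTC ≤ query < +∞
18·60 + 2 + 660 = 1742 min
1742 = 1·1440 + 302; 302 = 5·60 + 2 → 05:02, 2024-07-28 + 1 day = 2024-07-29
→ 2024-07-29 05:02 SQH

2024-07-29 05:02 SQH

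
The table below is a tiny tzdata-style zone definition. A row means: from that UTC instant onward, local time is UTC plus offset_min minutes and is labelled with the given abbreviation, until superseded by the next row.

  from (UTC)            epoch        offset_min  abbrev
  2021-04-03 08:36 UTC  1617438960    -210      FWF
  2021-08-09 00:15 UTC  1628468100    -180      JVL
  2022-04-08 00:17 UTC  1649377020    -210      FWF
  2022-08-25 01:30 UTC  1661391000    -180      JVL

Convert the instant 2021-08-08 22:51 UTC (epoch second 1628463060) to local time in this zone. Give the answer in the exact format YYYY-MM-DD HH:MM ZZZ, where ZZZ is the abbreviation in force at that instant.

Query: 2021-08-08 22:51 UTC
Rule 1/4 (FWF, -03:30): 2021-04-03 08:36 UTC ≤ query < 2021-08-09 00:15 UTC
22·60 + 51 - 210 = 1161 min
1161 = 0·1440 + 1161; 1161 = 19·60 + 21 → 19:21, same day
→ 2021-08-08 19:21 FWF

2021-08-08 19:21 FWF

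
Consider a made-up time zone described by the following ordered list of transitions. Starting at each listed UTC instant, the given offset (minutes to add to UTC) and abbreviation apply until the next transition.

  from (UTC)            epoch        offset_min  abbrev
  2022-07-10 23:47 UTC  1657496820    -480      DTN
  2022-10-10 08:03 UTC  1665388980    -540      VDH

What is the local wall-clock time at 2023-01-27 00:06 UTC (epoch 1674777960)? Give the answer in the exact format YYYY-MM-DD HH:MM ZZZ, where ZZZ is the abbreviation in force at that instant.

Query: 2023-01-27 00:06 UTC
Rule 2/2 (VDH, -09:00): 2022-10-10 08:03 UTC ≤ query < +∞
0·60 + 6 - 540 = -534 min
-534 = -1·1440 + 906; 906 = 15·60 + 6 → 15:06, 2023-01-27 - 1 day = 2023-01-26
→ 2023-01-26 15:06 VDH

2023-01-26 15:06 VDH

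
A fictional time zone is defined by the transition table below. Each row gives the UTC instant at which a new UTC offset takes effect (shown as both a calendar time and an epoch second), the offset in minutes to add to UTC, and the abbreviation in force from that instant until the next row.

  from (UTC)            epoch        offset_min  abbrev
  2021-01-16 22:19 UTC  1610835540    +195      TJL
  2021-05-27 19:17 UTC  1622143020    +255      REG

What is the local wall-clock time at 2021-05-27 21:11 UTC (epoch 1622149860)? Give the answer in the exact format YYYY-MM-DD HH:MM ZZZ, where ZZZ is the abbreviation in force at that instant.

2021-05-28 01:26 REG

Query: 2021-05-27 21:11 UTC
Rule 2/2 (REG, +04:15): 2021-05-27 19:17 UTC ≤ query < +∞
21·60 + 11 + 255 = 1526 min
1526 = 1·1440 + 86; 86 = 1·60 + 26 → 01:26, 2021-05-27 + 1 day = 2021-05-28
→ 2021-05-28 01:26 REG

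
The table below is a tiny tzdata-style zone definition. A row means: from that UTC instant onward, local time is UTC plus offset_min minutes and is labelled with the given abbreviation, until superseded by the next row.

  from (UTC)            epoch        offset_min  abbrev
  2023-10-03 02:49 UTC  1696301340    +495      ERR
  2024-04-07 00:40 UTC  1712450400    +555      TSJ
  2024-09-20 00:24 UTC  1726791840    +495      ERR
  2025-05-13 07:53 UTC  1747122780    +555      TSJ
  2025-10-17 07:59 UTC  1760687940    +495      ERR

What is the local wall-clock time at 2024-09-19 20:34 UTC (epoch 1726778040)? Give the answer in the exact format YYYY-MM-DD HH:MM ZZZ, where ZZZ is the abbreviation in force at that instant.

Query: 2024-09-19 20:34 UTC
Rule 2/5 (TSJ, +09:15): 2024-04-07 00:40 UTC ≤ query < 2024-09-20 00:24 UTC
20·60 + 34 + 555 = 1789 min
1789 = 1·1440 + 349; 349 = 5·60 + 49 → 05:49, 2024-09-19 + 1 day = 2024-09-20
→ 2024-09-20 05:49 TSJ

2024-09-20 05:49 TSJ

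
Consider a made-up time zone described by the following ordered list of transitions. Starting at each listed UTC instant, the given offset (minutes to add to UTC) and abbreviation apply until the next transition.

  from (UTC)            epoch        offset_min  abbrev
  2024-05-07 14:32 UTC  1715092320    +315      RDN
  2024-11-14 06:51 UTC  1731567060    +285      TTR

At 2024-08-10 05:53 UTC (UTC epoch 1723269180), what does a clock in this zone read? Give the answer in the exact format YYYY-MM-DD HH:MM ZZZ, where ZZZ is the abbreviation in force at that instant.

Query: 2024-08-10 05:53 UTC
Rule 1/2 (RDN, +05:15): 2024-05-07 14:32 UTC ≤ query < 2024-11-14 06:51 UTC
5·60 + 53 + 315 = 668 min
668 = 0·1440 + 668; 668 = 11·60 + 8 → 11:08, same day
→ 2024-08-10 11:08 RDN

2024-08-10 11:08 RDN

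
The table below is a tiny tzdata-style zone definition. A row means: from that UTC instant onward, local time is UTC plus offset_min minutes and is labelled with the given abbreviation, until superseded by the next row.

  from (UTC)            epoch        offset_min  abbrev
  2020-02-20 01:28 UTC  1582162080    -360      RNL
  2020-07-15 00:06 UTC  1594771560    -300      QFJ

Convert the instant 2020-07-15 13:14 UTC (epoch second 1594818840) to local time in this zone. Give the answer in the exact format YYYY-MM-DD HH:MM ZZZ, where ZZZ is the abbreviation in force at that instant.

Query: 2020-07-15 13:14 UTC
Rule 2/2 (QFJ, -05:00): 2020-07-15 00:06 UTC ≤ query < +∞
13·60 + 14 - 300 = 494 min
494 = 0·1440 + 494; 494 = 8·60 + 14 → 08:14, same day
→ 2020-07-15 08:14 QFJ

2020-07-15 08:14 QFJ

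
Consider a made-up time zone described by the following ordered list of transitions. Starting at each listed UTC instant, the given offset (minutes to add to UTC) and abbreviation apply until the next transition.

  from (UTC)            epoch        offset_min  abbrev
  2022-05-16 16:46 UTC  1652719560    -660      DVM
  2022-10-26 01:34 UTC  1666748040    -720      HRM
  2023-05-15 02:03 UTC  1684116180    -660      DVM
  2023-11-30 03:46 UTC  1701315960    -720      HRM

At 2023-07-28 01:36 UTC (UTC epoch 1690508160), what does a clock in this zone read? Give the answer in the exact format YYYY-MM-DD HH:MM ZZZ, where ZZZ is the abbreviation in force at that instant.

2023-07-27 14:36 DVM

Query: 2023-07-28 01:36 UTC
Rule 3/4 (DVM, -11:00): 2023-05-15 02:03 UTC ≤ query < 2023-11-30 03:46 UTC
1·60 + 36 - 660 = -564 min
-564 = -1·1440 + 876; 876 = 14·60 + 36 → 14:36, 2023-07-28 - 1 day = 2023-07-27
→ 2023-07-27 14:36 DVM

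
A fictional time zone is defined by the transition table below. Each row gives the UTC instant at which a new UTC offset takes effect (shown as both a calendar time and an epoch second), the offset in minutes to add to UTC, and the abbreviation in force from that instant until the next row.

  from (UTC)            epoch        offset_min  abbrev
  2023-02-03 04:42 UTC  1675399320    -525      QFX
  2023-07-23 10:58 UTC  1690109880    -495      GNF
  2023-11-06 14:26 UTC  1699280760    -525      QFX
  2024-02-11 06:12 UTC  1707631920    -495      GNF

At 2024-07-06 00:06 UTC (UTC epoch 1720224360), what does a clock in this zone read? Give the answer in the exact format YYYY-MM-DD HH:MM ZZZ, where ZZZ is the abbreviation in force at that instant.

2024-07-05 15:51 GNF

Query: 2024-07-06 00:06 UTC
Rule 4/4 (GNF, -08:15): 2024-02-11 06:12 UTC ≤ query < +∞
0·60 + 6 - 495 = -489 min
-489 = -1·1440 + 951; 951 = 15·60 + 51 → 15:51, 2024-07-06 - 1 day = 2024-07-05
→ 2024-07-05 15:51 GNF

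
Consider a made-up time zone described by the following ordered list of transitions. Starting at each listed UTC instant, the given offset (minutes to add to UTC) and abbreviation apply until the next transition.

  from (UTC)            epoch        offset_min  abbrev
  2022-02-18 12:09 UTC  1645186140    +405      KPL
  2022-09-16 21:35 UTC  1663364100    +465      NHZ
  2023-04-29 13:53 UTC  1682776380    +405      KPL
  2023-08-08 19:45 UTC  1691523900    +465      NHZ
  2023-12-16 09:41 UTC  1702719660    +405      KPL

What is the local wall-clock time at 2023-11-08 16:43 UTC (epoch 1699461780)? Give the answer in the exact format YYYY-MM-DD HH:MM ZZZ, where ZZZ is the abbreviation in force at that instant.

Query: 2023-11-08 16:43 UTC
Rule 4/5 (NHZ, +07:45): 2023-08-08 19:45 UTC ≤ query < 2023-12-16 09:41 UTC
16·60 + 43 + 465 = 1468 min
1468 = 1·1440 + 28; 28 = 0·60 + 28 → 00:28, 2023-11-08 + 1 day = 2023-11-09
→ 2023-11-09 00:28 NHZ

2023-11-09 00:28 NHZ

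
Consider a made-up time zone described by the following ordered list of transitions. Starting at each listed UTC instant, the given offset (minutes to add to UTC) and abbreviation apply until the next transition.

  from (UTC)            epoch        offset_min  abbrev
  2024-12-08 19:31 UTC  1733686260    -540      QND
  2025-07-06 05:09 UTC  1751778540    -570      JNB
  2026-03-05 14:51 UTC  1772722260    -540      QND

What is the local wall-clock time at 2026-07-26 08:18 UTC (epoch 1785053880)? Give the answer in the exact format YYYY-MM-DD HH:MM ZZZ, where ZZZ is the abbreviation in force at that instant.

Query: 2026-07-26 08:18 UTC
Rule 3/3 (QND, -09:00): 2026-03-05 14:51 UTC ≤ query < +∞
8·60 + 18 - 540 = -42 min
-42 = -1·1440 + 1398; 1398 = 23·60 + 18 → 23:18, 2026-07-26 - 1 day = 2026-07-25
→ 2026-07-25 23:18 QND

2026-07-25 23:18 QND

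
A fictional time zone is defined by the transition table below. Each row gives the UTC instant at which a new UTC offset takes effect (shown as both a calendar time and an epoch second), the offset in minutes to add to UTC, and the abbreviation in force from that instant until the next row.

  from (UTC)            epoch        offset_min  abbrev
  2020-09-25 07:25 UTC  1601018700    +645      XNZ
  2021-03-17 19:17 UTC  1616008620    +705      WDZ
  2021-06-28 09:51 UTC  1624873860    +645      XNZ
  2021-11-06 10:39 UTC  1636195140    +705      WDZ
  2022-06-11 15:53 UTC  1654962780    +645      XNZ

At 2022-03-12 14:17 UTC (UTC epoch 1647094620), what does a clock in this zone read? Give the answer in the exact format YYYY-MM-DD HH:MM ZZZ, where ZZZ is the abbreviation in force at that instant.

Query: 2022-03-12 14:17 UTC
Rule 4/5 (WDZ, +11:45): 2021-11-06 10:39 UTC ≤ query < 2022-06-11 15:53 UTC
14·60 + 17 + 705 = 1562 min
1562 = 1·1440 + 122; 122 = 2·60 + 2 → 02:02, 2022-03-12 + 1 day = 2022-03-13
→ 2022-03-13 02:02 WDZ

2022-03-13 02:02 WDZ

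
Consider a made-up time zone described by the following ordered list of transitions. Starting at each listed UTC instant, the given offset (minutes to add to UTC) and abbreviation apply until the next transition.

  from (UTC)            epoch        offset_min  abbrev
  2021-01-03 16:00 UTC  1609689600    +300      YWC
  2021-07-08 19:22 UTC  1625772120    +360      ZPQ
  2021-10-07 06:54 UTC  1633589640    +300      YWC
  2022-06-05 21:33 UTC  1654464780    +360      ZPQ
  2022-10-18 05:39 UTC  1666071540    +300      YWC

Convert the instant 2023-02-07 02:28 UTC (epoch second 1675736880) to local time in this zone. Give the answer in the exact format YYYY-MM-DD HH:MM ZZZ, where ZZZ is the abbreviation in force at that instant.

Query: 2023-02-07 02:28 UTC
Rule 5/5 (YWC, +05:00): 2022-10-18 05:39 UTC ≤ query < +∞
2·60 + 28 + 300 = 448 min
448 = 0·1440 + 448; 448 = 7·60 + 28 → 07:28, same day
→ 2023-02-07 07:28 YWC

2023-02-07 07:28 YWC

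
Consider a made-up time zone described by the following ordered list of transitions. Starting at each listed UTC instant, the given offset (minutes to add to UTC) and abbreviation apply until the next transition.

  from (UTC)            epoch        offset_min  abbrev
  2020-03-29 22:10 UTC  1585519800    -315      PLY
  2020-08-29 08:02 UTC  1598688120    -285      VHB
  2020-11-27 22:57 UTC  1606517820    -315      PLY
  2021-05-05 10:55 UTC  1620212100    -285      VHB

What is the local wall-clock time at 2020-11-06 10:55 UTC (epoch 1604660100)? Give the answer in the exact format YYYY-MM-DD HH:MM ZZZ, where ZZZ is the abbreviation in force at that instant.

Query: 2020-11-06 10:55 UTC
Rule 2/4 (VHB, -04:45): 2020-08-29 08:02 UTC ≤ query < 2020-11-27 22:57 UTC
10·60 + 55 - 285 = 370 min
370 = 0·1440 + 370; 370 = 6·60 + 10 → 06:10, same day
→ 2020-11-06 06:10 VHB

2020-11-06 06:10 VHB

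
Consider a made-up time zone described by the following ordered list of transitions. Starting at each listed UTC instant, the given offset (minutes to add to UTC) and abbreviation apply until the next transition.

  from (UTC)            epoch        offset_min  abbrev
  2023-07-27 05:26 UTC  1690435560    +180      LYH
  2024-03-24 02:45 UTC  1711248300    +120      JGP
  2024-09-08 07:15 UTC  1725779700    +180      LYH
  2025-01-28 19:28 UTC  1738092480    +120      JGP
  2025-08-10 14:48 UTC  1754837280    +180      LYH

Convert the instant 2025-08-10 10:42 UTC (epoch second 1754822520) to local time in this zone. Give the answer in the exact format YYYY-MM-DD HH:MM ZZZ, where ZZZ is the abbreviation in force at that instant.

2025-08-10 12:42 JGP

Query: 2025-08-10 10:42 UTC
Rule 4/5 (JGP, +02:00): 2025-01-28 19:28 UTC ≤ query < 2025-08-10 14:48 UTC
10·60 + 42 + 120 = 762 min
762 = 0·1440 + 762; 762 = 12·60 + 42 → 12:42, same day
→ 2025-08-10 12:42 JGP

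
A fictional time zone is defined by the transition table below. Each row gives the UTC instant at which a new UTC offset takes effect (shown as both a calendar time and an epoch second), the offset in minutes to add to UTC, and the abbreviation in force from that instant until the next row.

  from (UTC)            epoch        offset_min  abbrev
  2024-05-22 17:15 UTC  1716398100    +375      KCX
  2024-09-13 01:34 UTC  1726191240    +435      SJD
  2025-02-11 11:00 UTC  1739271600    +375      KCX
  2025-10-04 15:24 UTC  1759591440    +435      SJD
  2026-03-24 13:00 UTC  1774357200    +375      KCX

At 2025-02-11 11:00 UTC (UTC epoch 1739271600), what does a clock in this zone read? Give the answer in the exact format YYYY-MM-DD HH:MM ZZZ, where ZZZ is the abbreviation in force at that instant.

Query: 2025-02-11 11:00 UTC
Rule 3/5 (KCX, +06:15): 2025-02-11 11:00 UTC ≤ query < 2025-10-04 15:24 UTC
11·60 + 0 + 375 = 1035 min
1035 = 0·1440 + 1035; 1035 = 17·60 + 15 → 17:15, same day
→ 2025-02-11 17:15 KCX

2025-02-11 17:15 KCX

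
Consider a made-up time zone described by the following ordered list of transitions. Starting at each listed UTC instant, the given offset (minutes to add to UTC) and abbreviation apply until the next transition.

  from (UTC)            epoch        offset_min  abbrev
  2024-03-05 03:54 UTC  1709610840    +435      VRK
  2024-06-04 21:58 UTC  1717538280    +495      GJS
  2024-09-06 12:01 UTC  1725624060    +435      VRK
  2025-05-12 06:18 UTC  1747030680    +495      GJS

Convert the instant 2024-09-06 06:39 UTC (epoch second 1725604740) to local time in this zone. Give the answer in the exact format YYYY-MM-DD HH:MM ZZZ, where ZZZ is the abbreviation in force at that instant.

Query: 2024-09-06 06:39 UTC
Rule 2/4 (GJS, +08:15): 2024-06-04 21:58 UTC ≤ query < 2024-09-06 12:01 UTC
6·60 + 39 + 495 = 894 min
894 = 0·1440 + 894; 894 = 14·60 + 54 → 14:54, same day
→ 2024-09-06 14:54 GJS

2024-09-06 14:54 GJS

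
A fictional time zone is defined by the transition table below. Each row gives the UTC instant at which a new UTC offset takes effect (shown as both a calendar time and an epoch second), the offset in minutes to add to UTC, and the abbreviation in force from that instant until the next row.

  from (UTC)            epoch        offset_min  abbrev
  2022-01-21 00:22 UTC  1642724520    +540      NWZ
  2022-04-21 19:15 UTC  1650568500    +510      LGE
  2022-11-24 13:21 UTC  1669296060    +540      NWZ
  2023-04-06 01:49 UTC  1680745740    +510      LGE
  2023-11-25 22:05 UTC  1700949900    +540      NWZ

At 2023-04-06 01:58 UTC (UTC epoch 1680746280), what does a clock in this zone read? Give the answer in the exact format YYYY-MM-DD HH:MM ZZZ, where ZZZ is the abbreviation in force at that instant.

2023-04-06 10:28 LGE

Query: 2023-04-06 01:58 UTC
Rule 4/5 (LGE, +08:30): 2023-04-06 01:49 UTC ≤ query < 2023-11-25 22:05 UTC
1·60 + 58 + 510 = 628 min
628 = 0·1440 + 628; 628 = 10·60 + 28 → 10:28, same day
→ 2023-04-06 10:28 LGE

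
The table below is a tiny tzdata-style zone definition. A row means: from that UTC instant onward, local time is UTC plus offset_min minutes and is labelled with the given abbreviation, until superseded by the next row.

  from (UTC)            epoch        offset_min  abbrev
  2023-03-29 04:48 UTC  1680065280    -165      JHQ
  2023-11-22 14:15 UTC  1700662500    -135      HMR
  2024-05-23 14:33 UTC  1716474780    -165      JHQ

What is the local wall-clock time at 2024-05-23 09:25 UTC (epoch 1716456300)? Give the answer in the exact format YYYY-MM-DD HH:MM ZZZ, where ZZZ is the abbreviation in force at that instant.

Query: 2024-05-23 09:25 UTC
Rule 2/3 (HMR, -02:15): 2023-11-22 14:15 UTC ≤ query < 2024-05-23 14:33 UTC
9·60 + 25 - 135 = 430 min
430 = 0·1440 + 430; 430 = 7·60 + 10 → 07:10, same day
→ 2024-05-23 07:10 HMR

2024-05-23 07:10 HMR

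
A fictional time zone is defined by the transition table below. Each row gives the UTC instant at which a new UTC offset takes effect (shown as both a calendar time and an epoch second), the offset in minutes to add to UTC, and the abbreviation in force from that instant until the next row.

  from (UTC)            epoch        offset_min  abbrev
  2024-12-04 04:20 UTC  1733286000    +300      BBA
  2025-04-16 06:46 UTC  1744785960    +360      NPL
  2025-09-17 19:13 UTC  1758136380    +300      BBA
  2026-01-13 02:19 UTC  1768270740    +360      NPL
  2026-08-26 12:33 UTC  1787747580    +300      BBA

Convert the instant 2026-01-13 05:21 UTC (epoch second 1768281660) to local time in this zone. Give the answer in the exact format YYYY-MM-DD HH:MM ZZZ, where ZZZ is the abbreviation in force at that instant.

2026-01-13 11:21 NPL

Query: 2026-01-13 05:21 UTC
Rule 4/5 (NPL, +06:00): 2026-01-13 02:19 UTC ≤ query < 2026-08-26 12:33 UTC
5·60 + 21 + 360 = 681 min
681 = 0·1440 + 681; 681 = 11·60 + 21 → 11:21, same day
→ 2026-01-13 11:21 NPL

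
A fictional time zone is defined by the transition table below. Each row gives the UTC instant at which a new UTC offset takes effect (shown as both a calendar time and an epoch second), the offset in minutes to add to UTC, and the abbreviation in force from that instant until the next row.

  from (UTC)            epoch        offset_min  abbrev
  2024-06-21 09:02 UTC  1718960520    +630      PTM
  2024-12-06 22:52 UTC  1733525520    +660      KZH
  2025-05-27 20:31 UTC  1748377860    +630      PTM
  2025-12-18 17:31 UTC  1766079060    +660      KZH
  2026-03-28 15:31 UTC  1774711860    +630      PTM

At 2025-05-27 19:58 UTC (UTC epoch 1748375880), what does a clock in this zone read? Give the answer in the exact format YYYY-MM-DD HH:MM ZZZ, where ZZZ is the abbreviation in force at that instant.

2025-05-28 06:58 KZH

Query: 2025-05-27 19:58 UTC
Rule 2/5 (KZH, +11:00): 2024-12-06 22:52 UTC ≤ query < 2025-05-27 20:31 UTC
19·60 + 58 + 660 = 1858 min
1858 = 1·1440 + 418; 418 = 6·60 + 58 → 06:58, 2025-05-27 + 1 day = 2025-05-28
→ 2025-05-28 06:58 KZH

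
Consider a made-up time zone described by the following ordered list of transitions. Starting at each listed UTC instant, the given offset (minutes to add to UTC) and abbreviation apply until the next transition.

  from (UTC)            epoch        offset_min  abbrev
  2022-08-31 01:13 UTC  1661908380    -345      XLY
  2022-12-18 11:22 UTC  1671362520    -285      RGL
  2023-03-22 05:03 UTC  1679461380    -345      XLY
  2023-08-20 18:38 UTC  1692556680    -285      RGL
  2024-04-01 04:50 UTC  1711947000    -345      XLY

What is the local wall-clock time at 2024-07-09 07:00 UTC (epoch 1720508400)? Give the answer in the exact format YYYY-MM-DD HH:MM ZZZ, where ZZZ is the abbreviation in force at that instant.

Query: 2024-07-09 07:00 UTC
Rule 5/5 (XLY, -05:45): 2024-04-01 04:50 UTC ≤ query < +∞
7·60 + 0 - 345 = 75 min
75 = 0·1440 + 75; 75 = 1·60 + 15 → 01:15, same day
→ 2024-07-09 01:15 XLY

2024-07-09 01:15 XLY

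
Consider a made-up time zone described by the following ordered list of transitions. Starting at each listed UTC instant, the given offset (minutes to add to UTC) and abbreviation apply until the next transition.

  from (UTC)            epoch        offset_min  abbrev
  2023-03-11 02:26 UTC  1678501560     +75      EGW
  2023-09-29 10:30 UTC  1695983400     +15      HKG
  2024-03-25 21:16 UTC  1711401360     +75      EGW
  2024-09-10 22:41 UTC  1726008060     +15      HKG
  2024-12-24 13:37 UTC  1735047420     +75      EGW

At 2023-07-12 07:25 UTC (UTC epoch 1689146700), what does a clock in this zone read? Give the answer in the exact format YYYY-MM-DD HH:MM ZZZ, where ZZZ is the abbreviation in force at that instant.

2023-07-12 08:40 EGW

Query: 2023-07-12 07:25 UTC
Rule 1/5 (EGW, +01:15): 2023-03-11 02:26 UTC ≤ query < 2023-09-29 10:30 UTC
7·60 + 25 + 75 = 520 min
520 = 0·1440 + 520; 520 = 8·60 + 40 → 08:40, same day
→ 2023-07-12 08:40 EGW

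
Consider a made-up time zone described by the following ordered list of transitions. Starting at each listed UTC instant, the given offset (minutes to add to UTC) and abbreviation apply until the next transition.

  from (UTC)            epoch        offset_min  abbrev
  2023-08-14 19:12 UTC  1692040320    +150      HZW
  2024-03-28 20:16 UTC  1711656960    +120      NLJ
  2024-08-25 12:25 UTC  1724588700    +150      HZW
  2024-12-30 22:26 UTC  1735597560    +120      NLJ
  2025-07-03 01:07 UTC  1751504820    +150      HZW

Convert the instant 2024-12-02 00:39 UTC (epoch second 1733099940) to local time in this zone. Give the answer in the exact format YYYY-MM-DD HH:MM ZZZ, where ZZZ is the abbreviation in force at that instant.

Query: 2024-12-02 00:39 UTC
Rule 3/5 (HZW, +02:30): 2024-08-25 12:25 UTC ≤ query < 2024-12-30 22:26 UTC
0·60 + 39 + 150 = 189 min
189 = 0·1440 + 189; 189 = 3·60 + 9 → 03:09, same day
→ 2024-12-02 03:09 HZW

2024-12-02 03:09 HZW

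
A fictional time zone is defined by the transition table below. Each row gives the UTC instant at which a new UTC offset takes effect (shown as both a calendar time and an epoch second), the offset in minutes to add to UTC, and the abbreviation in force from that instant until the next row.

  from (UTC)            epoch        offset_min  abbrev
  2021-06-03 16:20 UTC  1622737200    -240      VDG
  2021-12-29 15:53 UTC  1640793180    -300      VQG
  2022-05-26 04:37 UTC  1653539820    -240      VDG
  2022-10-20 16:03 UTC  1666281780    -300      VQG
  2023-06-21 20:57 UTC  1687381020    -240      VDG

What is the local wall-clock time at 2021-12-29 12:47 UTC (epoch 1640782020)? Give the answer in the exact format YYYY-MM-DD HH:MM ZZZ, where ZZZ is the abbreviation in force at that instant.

2021-12-29 08:47 VDG

Query: 2021-12-29 12:47 UTC
Rule 1/5 (VDG, -04:00): 2021-06-03 16:20 UTC ≤ query < 2021-12-29 15:53 UTC
12·60 + 47 - 240 = 527 min
527 = 0·1440 + 527; 527 = 8·60 + 47 → 08:47, same day
→ 2021-12-29 08:47 VDG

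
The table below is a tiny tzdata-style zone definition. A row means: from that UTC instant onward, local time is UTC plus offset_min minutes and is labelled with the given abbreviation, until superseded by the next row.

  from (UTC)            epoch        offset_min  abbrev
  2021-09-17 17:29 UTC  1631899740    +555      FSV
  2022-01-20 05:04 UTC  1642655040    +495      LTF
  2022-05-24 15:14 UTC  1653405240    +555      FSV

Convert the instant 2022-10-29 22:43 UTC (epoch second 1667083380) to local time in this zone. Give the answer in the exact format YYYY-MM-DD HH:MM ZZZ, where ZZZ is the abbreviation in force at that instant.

2022-10-30 07:58 FSV

Query: 2022-10-29 22:43 UTC
Rule 3/3 (FSV, +09:15): 2022-05-24 15:14 UTC ≤ query < +∞
22·60 + 43 + 555 = 1918 min
1918 = 1·1440 + 478; 478 = 7·60 + 58 → 07:58, 2022-10-29 + 1 day = 2022-10-30
→ 2022-10-30 07:58 FSV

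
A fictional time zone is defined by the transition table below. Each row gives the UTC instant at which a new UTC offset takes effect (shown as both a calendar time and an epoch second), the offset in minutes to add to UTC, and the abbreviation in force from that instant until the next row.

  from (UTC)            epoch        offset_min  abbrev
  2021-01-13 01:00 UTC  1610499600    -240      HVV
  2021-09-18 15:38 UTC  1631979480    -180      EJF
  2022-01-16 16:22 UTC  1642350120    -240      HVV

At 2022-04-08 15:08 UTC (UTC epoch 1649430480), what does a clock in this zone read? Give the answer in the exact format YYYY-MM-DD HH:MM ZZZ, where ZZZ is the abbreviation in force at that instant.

Query: 2022-04-08 15:08 UTC
Rule 3/3 (HVV, -04:00): 2022-01-16 16:22 UTC ≤ query < +∞
15·60 + 8 - 240 = 668 min
668 = 0·1440 + 668; 668 = 11·60 + 8 → 11:08, same day
→ 2022-04-08 11:08 HVV

2022-04-08 11:08 HVV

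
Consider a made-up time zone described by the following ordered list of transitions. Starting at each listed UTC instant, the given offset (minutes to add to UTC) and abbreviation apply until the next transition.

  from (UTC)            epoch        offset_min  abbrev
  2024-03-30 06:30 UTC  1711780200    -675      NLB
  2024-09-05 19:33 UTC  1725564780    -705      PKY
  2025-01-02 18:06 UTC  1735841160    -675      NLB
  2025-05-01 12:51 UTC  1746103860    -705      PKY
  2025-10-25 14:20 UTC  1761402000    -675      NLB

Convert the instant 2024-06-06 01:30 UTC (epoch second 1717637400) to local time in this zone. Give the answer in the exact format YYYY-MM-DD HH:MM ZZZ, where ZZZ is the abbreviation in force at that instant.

Query: 2024-06-06 01:30 UTC
Rule 1/5 (NLB, -11:15): 2024-03-30 06:30 UTC ≤ query < 2024-09-05 19:33 UTC
1·60 + 30 - 675 = -585 min
-585 = -1·1440 + 855; 855 = 14·60 + 15 → 14:15, 2024-06-06 - 1 day = 2024-06-05
→ 2024-06-05 14:15 NLB

2024-06-05 14:15 NLB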